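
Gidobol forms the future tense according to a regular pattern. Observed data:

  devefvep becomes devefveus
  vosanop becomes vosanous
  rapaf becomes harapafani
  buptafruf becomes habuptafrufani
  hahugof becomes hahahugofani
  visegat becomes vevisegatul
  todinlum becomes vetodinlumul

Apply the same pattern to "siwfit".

vosanop and hahugof both have last vowel 'o' yet inflect differently (vosanous, hahahugofani), so the last vowel is not what conditions the rule; the final letter is.
"siwfit" ends in -t. The one such stem in the data (visegat → vevisegatul) adds ve- … -ul around the stem, so the same rule applies.
The other patterns: stems ending in -p drop the final letter and add -us; stems ending in -f add ha- … -ani around the stem.
So siwfit → vesiwfitul.

vesiwfitul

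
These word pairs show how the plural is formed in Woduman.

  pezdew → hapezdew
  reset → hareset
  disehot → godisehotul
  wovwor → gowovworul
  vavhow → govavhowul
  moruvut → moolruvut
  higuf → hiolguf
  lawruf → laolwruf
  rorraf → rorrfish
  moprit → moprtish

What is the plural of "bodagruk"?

booldagruk

reset and disehot both end in -t yet inflect differently (hareset, godisehotul), so the final letter is not what conditions the rule; the last vowel is.
"bodagruk" has last vowel 'u'. The stems whose last vowel is 'u' (moruvut → moolruvut, higuf → hiolguf, lawruf → laolwruf) insert -ol- after the first vowel.
The other patterns: stems whose last vowel is 'e' add the prefix ha-; stems whose last vowel is 'o' add go- … -ul around the stem; stems whose last vowel is 'a' or 'i' delete the last vowel and add -ish.
So bodagruk → booldagruk.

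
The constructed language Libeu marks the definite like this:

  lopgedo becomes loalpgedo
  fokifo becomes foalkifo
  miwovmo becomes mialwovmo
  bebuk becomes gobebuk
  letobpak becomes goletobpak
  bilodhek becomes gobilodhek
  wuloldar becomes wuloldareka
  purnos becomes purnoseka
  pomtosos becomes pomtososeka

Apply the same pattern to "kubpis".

kubpiseka

letobpak and wuloldar both have last vowel 'a' yet inflect differently (goletobpak, wuloldareka), so the last vowel is not what conditions the rule; the final letter is.
"kubpis" ends in -s. The stems ending in -s (purnos → purnoseka, pomtosos → pomtososeka) add -eka.
The other patterns: stems ending in -o insert -al- after the first vowel; stems ending in -k add the prefix go-.
So kubpis → kubpiseka.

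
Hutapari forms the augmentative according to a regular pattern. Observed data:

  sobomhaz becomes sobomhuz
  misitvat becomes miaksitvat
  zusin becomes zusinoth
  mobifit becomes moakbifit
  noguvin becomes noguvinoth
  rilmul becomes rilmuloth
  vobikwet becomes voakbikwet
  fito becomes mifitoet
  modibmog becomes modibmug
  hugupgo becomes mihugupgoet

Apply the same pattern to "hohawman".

hohawmanoth

mobifit and zusin both have last vowel 'i' yet inflect differently (moakbifit, zusinoth), so the last vowel is not what conditions the rule; the final letter is.
"hohawman" ends in -n. The stems ending in -n (zusin → zusinoth, noguvin → noguvinoth) add -oth.
So hohawman → hohawmanoth.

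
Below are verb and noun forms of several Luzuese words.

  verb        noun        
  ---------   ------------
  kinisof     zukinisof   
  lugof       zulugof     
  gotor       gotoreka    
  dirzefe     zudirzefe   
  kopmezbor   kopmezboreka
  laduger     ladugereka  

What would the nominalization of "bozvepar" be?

bozvepareka

gotor and lugof both have last vowel 'o' yet inflect differently (gotoreka, zulugof), so the last vowel is not what conditions the rule; the final letter is.
"bozvepar" ends in -r. The stems ending in -r (gotor → gotoreka, kopmezbor → kopmezboreka, laduger → ladugereka) add -eka.
So bozvepar → bozvepareka.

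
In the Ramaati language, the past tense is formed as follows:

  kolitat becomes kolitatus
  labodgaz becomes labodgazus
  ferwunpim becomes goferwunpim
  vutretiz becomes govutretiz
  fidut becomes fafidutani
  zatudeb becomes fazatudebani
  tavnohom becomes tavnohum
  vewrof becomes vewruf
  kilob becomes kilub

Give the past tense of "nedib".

labodgaz and vutretiz both end in -z yet inflect differently (labodgazus, govutretiz), so the final letter is not what conditions the rule; the last vowel is.
"nedib" has last vowel 'i'. The stems whose last vowel is 'i' (ferwunpim → goferwunpim, vutretiz → govutretiz) add the prefix go-.
So nedib → gonedib.

gonedib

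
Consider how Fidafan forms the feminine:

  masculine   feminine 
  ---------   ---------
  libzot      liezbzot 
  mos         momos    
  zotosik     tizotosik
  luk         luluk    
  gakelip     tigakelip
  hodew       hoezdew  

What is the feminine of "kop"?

kokop

luk and zotosik both end in -k yet inflect differently (luluk, tizotosik), so the final letter is not what conditions the rule; the number of vowels is.
"kop" has 1 vowel. The stems with 1 vowel (luk → luluk, mos → momos) repeat the first consonant+vowel as a prefix.
So kop → kokop.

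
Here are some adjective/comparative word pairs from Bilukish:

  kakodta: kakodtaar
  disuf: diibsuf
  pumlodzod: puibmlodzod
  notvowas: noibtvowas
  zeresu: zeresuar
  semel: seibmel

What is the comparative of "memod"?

"memod" ends in a consonant. The stems ending in a consonant (pumlodzod → puibmlodzod, semel → seibmel, notvowas → noibtvowas) insert -ib- after the first vowel.
The other pattern: stems ending in a vowel add -ar.
So memod → meibmod.

meibmod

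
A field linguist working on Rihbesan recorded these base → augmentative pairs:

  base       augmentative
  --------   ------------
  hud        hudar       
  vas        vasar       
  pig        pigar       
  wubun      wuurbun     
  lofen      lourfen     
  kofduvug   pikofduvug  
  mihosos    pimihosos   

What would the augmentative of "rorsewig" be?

"rorsewig" has 3 vowels. The stems with 3 vowels (kofduvug → pikofduvug, mihosos → pimihosos) add the prefix pi-.
So rorsewig → pirorsewig.

pirorsewig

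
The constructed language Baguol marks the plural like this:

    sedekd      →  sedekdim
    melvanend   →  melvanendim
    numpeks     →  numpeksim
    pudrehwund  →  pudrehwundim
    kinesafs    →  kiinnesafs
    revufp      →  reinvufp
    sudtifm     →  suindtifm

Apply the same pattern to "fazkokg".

fazkokgim

numpeks and kinesafs both end in -s yet inflect differently (numpeksim, kiinnesafs), so the final letter is not what conditions the rule; the second-to-last letter is.
"fazkokg" has second-to-last letter 'k'. The stems whose second-to-last letter is 'k' (sedekd → sedekdim, numpeks → numpeksim) add -im.
The other pattern: stems whose second-to-last letter is 'f' insert -in- after the first vowel.
So fazkokg → fazkokgim.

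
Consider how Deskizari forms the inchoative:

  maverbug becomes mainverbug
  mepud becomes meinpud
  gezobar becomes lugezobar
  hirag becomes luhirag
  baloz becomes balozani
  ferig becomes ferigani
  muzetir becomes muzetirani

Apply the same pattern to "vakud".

maverbug and hirag both end in -g yet inflect differently (mainverbug, luhirag), so the final letter is not what conditions the rule; the last vowel is.
"vakud" has last vowel 'u'. The stems whose last vowel is 'u' (maverbug → mainverbug, mepud → meinpud) insert -in- after the first vowel.
So vakud → vainkud.

vainkud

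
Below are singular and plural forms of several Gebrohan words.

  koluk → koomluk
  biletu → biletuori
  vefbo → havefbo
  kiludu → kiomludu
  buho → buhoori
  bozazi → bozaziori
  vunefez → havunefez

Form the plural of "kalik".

kaomlik

biletu and kiludu both end in -u yet inflect differently (biletuori, kiomludu), so the final letter is not what conditions the rule; the first letter is.
"kalik" begins with k-. The stems beginning with k- (kiludu → kiomludu, koluk → koomluk) insert -om- after the first vowel.
The other patterns: stems beginning with b- add -ori; stems beginning with v- add the prefix ha-.
So kalik → kaomlik.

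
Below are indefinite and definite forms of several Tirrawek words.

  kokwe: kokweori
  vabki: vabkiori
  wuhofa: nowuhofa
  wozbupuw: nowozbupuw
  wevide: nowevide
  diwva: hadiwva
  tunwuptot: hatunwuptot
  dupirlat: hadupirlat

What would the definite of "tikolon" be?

kokwe and wevide both end in -e yet inflect differently (kokweori, nowevide), so the final letter is not what conditions the rule; the first letter is.
"tikolon" begins with t-. The one such stem in the data (tunwuptot → hatunwuptot) adds the prefix ha-, so the same rule applies.
The other patterns: stems beginning with k- or v- add -ori; stems beginning with w- add the prefix no-.
So tikolon → hatikolon.

hatikolon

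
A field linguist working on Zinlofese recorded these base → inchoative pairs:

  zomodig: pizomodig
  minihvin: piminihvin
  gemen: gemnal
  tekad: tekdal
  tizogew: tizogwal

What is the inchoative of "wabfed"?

minihvin and gemen both end in -n yet inflect differently (piminihvin, gemnal), so the final letter is not what conditions the rule; the last vowel is.
"wabfed" has last vowel 'e'. The stems whose last vowel is 'e' (gemen → gemnal, tizogew → tizogwal) delete the last vowel and add -al.
The other pattern: stems whose last vowel is 'i' add the prefix pi-.
So wabfed → wabfdal.

wabfdal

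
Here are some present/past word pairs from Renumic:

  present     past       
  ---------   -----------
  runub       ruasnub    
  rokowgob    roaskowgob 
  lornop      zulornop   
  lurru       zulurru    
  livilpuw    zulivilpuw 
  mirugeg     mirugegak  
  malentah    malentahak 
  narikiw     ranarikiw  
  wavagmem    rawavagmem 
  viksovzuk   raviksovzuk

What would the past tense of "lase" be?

"lase" begins with l-. The stems beginning with l- (lornop → zulornop, lurru → zulurru, livilpuw → zulivilpuw) add the prefix zu-.
So lase → zulase.

zulase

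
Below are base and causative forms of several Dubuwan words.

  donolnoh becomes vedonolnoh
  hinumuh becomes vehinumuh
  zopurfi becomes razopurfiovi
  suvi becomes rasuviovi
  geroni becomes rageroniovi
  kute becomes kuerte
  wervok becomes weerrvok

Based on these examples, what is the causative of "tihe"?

"tihe" ends in -e. The one such stem in the data (kute → kuerte) inserts -er- after the first vowel (as does wervok), so the same rule applies.
The other patterns: stems ending in -h add the prefix ve-; stems ending in -i add ra- … -ovi around the stem.
So tihe → tierhe.

tierhe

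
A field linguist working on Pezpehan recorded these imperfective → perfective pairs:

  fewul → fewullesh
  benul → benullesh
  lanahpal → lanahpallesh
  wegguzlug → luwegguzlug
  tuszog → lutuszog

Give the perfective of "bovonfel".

fewul and wegguzlug both have last vowel 'u' yet inflect differently (fewullesh, luwegguzlug), so the last vowel is not what conditions the rule; the final letter is.
"bovonfel" ends in -l. The stems ending in -l (fewul → fewullesh, benul → benullesh, lanahpal → lanahpallesh) double the final consonant and add -esh.
So bovonfel → bovonfellesh.

bovonfellesh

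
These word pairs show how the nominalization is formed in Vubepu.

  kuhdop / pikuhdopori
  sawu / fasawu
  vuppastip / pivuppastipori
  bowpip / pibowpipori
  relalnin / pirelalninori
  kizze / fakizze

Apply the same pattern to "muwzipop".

kizze and kuhdop both begin with k- yet inflect differently (fakizze, pikuhdopori), so the first letter is not what conditions the rule; whether the stem ends in a vowel or a consonant is.
"muwzipop" ends in a consonant. The stems ending in a consonant (kuhdop → pikuhdopori, vuppastip → pivuppastipori, relalnin → pirelalninori) add pi- … -ori around the stem.
The other pattern: stems ending in a vowel add the prefix fa-.
So muwzipop → pimuwzipopori.

pimuwzipopori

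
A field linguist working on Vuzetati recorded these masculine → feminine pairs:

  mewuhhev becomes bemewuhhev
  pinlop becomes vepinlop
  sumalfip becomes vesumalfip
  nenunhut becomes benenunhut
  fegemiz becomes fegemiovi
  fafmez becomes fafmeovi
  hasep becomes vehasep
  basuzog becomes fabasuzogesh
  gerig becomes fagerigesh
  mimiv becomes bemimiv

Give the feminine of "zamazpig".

"zamazpig" ends in -g. The stems ending in -g (basuzog → fabasuzogesh, gerig → fagerigesh) add fa- … -esh around the stem.
The other patterns: stems ending in -z drop the final letter and add -ovi; stems ending in -p add the prefix ve-; stems ending in -t or -v add the prefix be-.
So zamazpig → fazamazpigesh.

fazamazpigesh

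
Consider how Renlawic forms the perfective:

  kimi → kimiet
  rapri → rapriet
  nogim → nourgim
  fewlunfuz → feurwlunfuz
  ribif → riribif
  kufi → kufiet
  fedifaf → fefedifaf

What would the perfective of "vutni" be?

kufi and ribif both have last vowel 'i' yet inflect differently (kufiet, riribif), so the last vowel is not what conditions the rule; the final letter is.
"vutni" ends in -i. The stems ending in -i (kufi → kufiet, kimi → kimiet, rapri → rapriet) add -et.
The other patterns: stems ending in -f repeat the first consonant+vowel as a prefix; stems ending in -m or -z insert -ur- after the first vowel.
So vutni → vutniet.

vutniet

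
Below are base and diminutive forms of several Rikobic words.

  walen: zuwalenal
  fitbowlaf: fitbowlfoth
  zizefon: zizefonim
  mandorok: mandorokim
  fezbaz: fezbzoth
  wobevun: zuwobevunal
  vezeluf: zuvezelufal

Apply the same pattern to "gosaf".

fitbowlaf and vezeluf both end in -f yet inflect differently (fitbowlfoth, zuvezelufal), so the final letter is not what conditions the rule; the last vowel is.
"gosaf" has last vowel 'a'. The stems whose last vowel is 'a' (fezbaz → fezbzoth, fitbowlaf → fitbowlfoth) delete the last vowel and add -oth.
The other patterns: stems whose last vowel is 'o' add -im; stems whose last vowel is 'e' or 'u' add zu- … -al around the stem.
So gosaf → gosfoth.

gosfoth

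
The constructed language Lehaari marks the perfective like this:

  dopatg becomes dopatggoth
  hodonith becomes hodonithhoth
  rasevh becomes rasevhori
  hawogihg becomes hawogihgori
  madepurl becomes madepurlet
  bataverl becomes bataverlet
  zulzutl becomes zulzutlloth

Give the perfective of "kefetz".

"kefetz" has second-to-last letter 't'. The stems whose second-to-last letter is 't' (dopatg → dopatggoth, hodonith → hodonithhoth, zulzutl → zulzutlloth) double the final consonant and add -oth.
The other patterns: stems whose second-to-last letter is 'r' add -et; stems whose second-to-last letter is 'h' or 'v' add -ori.
So kefetz → kefetzzoth.

kefetzzoth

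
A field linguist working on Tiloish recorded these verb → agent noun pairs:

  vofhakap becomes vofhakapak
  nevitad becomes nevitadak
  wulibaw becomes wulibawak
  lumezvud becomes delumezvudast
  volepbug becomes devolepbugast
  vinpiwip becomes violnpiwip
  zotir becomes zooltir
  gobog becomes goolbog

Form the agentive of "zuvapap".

zuvapapak

nevitad and lumezvud both end in -d yet inflect differently (nevitadak, delumezvudast), so the final letter is not what conditions the rule; the last vowel is.
"zuvapap" has last vowel 'a'. The stems whose last vowel is 'a' (vofhakap → vofhakapak, nevitad → nevitadak, wulibaw → wulibawak) add -ak.
The other patterns: stems whose last vowel is 'u' add de- … -ast around the stem; stems whose last vowel is 'i' or 'o' insert -ol- after the first vowel.
So zuvapap → zuvapapak.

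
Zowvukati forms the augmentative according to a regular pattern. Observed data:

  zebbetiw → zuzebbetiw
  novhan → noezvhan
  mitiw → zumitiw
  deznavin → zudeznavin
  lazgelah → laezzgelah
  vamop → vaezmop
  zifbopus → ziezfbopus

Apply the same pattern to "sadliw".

deznavin and novhan both end in -n yet inflect differently (zudeznavin, noezvhan), so the final letter is not what conditions the rule; the last vowel is.
"sadliw" has last vowel 'i'. The stems whose last vowel is 'i' (deznavin → zudeznavin, zebbetiw → zuzebbetiw, mitiw → zumitiw) add the prefix zu-.
So sadliw → zusadliw.

zusadliw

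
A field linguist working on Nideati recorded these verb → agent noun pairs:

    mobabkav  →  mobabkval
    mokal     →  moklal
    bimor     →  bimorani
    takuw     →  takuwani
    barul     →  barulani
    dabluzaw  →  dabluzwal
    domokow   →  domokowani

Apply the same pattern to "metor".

metorani

dabluzaw and domokow both end in -w yet inflect differently (dabluzwal, domokowani), so the final letter is not what conditions the rule; the last vowel is.
"metor" has last vowel 'o'. The stems whose last vowel is 'o' (domokow → domokowani, bimor → bimorani) add -ani.
So metor → metorani.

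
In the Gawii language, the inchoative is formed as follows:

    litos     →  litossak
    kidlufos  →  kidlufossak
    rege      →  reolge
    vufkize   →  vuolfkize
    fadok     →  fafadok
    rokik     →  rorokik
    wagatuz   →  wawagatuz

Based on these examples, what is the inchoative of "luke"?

luolke

litos and fadok both have last vowel 'o' yet inflect differently (litossak, fafadok), so the last vowel is not what conditions the rule; the final letter is.
"luke" ends in -e. The stems ending in -e (rege → reolge, vufkize → vuolfkize) insert -ol- after the first vowel.
The other patterns: stems ending in -s double the final consonant and add -ak; stems ending in -k or -z repeat the first consonant+vowel as a prefix.
So luke → luolke.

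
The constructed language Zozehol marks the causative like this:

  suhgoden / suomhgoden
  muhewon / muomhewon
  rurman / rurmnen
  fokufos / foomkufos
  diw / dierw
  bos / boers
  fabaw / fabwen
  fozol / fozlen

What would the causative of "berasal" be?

beomrasal

diw and fabaw both end in -w yet inflect differently (dierw, fabwen), so the final letter is not what conditions the rule; the number of vowels is.
"berasal" has 3 vowels. The stems with 3 vowels (fokufos → foomkufos, muhewon → muomhewon, suhgoden → suomhgoden) insert -om- after the first vowel.
So berasal → beomrasal.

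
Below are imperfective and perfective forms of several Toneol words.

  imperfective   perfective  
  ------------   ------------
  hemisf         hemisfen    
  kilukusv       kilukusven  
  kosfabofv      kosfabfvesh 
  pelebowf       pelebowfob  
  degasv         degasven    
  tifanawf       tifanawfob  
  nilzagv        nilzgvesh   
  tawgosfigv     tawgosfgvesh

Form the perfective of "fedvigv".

tifanawf and hemisf both end in -f yet inflect differently (tifanawfob, hemisfen), so the final letter is not what conditions the rule; the second-to-last letter is.
"fedvigv" has second-to-last letter 'g'. The stems whose second-to-last letter is 'g' (nilzagv → nilzgvesh, tawgosfigv → tawgosfgvesh) delete the last vowel and add -esh.
So fedvigv → fedvgvesh.

fedvgvesh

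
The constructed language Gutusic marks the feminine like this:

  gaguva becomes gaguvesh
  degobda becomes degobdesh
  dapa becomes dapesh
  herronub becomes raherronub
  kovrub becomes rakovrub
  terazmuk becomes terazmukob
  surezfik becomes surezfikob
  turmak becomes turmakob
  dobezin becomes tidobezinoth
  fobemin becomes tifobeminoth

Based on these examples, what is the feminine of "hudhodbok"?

herronub and terazmuk both have last vowel 'u' yet inflect differently (raherronub, terazmukob), so the last vowel is not what conditions the rule; the final letter is.
"hudhodbok" ends in -k. The stems ending in -k (terazmuk → terazmukob, surezfik → surezfikob, turmak → turmakob) add -ob.
The other patterns: stems ending in -a drop the final letter and add -esh; stems ending in -b add the prefix ra-; stems ending in -n add ti- … -oth around the stem.
So hudhodbok → hudhodbokob.

hudhodbokob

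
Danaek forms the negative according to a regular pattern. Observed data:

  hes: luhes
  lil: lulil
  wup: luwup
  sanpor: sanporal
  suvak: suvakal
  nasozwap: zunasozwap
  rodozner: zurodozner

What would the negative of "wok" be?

"wok" has 1 vowel. The stems with 1 vowel (hes → luhes, lil → lulil, wup → luwup) add the prefix lu-.
The other patterns: stems with 2 vowels add -al; stems with 3 vowels add the prefix zu-.
So wok → luwok.

luwok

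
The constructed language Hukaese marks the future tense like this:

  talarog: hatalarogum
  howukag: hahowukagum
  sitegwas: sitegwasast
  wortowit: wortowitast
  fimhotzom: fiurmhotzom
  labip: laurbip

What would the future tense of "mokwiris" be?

"mokwiris" ends in -s. The one such stem in the data (sitegwas → sitegwasast) adds -ast, so the same rule applies.
So mokwiris → mokwirisast.

mokwirisast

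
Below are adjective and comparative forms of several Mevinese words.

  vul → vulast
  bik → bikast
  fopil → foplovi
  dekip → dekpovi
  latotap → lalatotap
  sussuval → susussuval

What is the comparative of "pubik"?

vul and fopil both end in -l yet inflect differently (vulast, foplovi), so the final letter is not what conditions the rule; the number of vowels is.
"pubik" has 2 vowels. The stems with 2 vowels (fopil → foplovi, dekip → dekpovi) delete the last vowel and add -ovi.
The other patterns: stems with 1 vowel add -ast; stems with 3 vowels repeat the first consonant+vowel as a prefix.
So pubik → pubkovi.

pubkovi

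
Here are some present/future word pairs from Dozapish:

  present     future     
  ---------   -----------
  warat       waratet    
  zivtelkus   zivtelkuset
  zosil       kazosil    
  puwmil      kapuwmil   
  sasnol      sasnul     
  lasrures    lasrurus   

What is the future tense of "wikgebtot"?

zosil and sasnol both end in -l yet inflect differently (kazosil, sasnul), so the final letter is not what conditions the rule; the last vowel is.
"wikgebtot" has last vowel 'o'. The one such stem in the data (sasnol → sasnul) changes the last vowel to 'u' (as does lasrures), so the same rule applies.
So wikgebtot → wikgebtut.

wikgebtut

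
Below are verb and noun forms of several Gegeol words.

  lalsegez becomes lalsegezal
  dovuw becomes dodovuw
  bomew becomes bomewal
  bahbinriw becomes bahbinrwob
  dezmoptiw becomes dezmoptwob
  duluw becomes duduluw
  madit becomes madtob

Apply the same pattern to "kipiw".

kipwob

bahbinriw and duluw both end in -w yet inflect differently (bahbinrwob, duduluw), so the final letter is not what conditions the rule; the last vowel is.
"kipiw" has last vowel 'i'. The stems whose last vowel is 'i' (bahbinriw → bahbinrwob, dezmoptiw → dezmoptwob, madit → madtob) delete the last vowel and add -ob.
The other patterns: stems whose last vowel is 'u' repeat the first consonant+vowel as a prefix; stems whose last vowel is 'e' add -al.
So kipiw → kipwob.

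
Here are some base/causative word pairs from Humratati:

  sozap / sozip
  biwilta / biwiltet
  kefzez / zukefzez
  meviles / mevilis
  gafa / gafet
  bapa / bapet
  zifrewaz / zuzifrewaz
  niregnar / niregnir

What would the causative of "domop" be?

domip

zifrewaz and biwilta both have last vowel 'a' yet inflect differently (zuzifrewaz, biwiltet), so the last vowel is not what conditions the rule; the final letter is.
"domop" ends in -p. The one such stem in the data (sozap → sozip) changes the last vowel to 'i' (as do niregnar, meviles), so the same rule applies.
So domop → domip.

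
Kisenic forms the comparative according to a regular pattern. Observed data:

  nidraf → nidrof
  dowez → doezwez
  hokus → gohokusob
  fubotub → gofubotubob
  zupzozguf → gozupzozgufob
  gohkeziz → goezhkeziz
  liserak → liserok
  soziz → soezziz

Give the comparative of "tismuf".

nidraf and zupzozguf both end in -f yet inflect differently (nidrof, gozupzozgufob), so the final letter is not what conditions the rule; the last vowel is.
"tismuf" has last vowel 'u'. The stems whose last vowel is 'u' (hokus → gohokusob, fubotub → gofubotubob, zupzozguf → gozupzozgufob) add go- … -ob around the stem.
So tismuf → gotismufob.

gotismufob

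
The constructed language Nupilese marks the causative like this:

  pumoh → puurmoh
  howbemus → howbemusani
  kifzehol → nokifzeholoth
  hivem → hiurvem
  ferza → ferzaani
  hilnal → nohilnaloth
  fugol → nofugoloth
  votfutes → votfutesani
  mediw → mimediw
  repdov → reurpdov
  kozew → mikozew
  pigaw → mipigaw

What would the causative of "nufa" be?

pigaw and ferza both have last vowel 'a' yet inflect differently (mipigaw, ferzaani), so the last vowel is not what conditions the rule; the final letter is.
"nufa" ends in -a. The one such stem in the data (ferza → ferzaani) adds -ani, so the same rule applies.
The other patterns: stems ending in -w add the prefix mi-; stems ending in -l add no- … -oth around the stem; stems ending in -h, -m or -v insert -ur- after the first vowel.
So nufa → nufaani.

nufaani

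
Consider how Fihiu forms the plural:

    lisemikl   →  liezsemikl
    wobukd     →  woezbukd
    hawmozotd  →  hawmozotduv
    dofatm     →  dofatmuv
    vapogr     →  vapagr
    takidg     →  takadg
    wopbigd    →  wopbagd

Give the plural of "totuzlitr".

wobukd and hawmozotd both end in -d yet inflect differently (woezbukd, hawmozotduv), so the final letter is not what conditions the rule; the second-to-last letter is.
"totuzlitr" has second-to-last letter 't'. The stems whose second-to-last letter is 't' (hawmozotd → hawmozotduv, dofatm → dofatmuv) add -uv.
The other patterns: stems whose second-to-last letter is 'k' insert -ez- after the first vowel; stems whose second-to-last letter is 'd' or 'g' change the last vowel to 'a'.
So totuzlitr → totuzlitruv.

totuzlitruv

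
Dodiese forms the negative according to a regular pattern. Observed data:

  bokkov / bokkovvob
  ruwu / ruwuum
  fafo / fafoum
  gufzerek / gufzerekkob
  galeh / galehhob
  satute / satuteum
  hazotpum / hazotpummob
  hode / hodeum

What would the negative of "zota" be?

zotaum

bokkov and fafo both have last vowel 'o' yet inflect differently (bokkovvob, fafoum), so the last vowel is not what conditions the rule; whether the stem ends in a vowel or a consonant is.
"zota" ends in a vowel. The stems ending in a vowel (fafo → fafoum, satute → satuteum, hode → hodeum) add -um.
So zota → zotaum.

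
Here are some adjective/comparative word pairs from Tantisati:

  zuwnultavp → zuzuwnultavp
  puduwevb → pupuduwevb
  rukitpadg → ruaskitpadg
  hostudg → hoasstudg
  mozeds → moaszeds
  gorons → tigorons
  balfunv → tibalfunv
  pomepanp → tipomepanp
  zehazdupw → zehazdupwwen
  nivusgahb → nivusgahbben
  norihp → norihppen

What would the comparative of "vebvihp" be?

mozeds and gorons both end in -s yet inflect differently (moaszeds, tigorons), so the final letter is not what conditions the rule; the second-to-last letter is.
"vebvihp" has second-to-last letter 'h'. The stems whose second-to-last letter is 'h' (nivusgahb → nivusgahbben, norihp → norihppen) double the final consonant and add -en.
So vebvihp → vebvihppen.

vebvihppen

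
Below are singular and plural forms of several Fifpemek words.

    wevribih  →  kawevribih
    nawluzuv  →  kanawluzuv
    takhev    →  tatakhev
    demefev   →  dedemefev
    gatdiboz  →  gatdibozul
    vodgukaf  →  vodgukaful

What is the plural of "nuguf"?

nawluzuv and takhev both end in -v yet inflect differently (kanawluzuv, tatakhev), so the final letter is not what conditions the rule; the last vowel is.
"nuguf" has last vowel 'u'. The one such stem in the data (nawluzuv → kanawluzuv) adds the prefix ka-, so the same rule applies.
The other patterns: stems whose last vowel is 'e' repeat the first consonant+vowel as a prefix; stems whose last vowel is 'a' or 'o' add -ul.
So nuguf → kanuguf.

kanuguf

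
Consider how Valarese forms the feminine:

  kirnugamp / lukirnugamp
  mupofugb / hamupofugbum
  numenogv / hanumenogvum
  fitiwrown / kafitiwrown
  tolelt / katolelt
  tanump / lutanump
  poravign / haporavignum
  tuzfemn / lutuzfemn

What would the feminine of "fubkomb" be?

poravign and tuzfemn both end in -n yet inflect differently (haporavignum, lutuzfemn), so the final letter is not what conditions the rule; the second-to-last letter is.
"fubkomb" has second-to-last letter 'm'. The stems whose second-to-last letter is 'm' (kirnugamp → lukirnugamp, tuzfemn → lutuzfemn, tanump → lutanump) add the prefix lu-.
So fubkomb → lufubkomb.

lufubkomb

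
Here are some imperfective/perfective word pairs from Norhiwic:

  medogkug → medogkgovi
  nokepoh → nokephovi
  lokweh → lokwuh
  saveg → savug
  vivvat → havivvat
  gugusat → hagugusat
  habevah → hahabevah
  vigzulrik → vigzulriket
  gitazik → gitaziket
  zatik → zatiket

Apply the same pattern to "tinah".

"tinah" has last vowel 'a'. The stems whose last vowel is 'a' (vivvat → havivvat, gugusat → hagugusat, habevah → hahabevah) add the prefix ha-.
So tinah → hatinah.

hatinah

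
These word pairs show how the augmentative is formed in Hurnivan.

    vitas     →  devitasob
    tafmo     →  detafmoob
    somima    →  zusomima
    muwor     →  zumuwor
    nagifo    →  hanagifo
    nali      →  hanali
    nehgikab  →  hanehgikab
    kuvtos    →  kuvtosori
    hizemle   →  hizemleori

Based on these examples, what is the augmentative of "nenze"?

hanenze

tafmo and nagifo both end in -o yet inflect differently (detafmoob, hanagifo), so the final letter is not what conditions the rule; the first letter is.
"nenze" begins with n-. The stems beginning with n- (nagifo → hanagifo, nali → hanali, nehgikab → hanehgikab) add the prefix ha-.
The other patterns: stems beginning with t- or v- add de- … -ob around the stem; stems beginning with m- or s- add the prefix zu-; stems beginning with h- or k- add -ori.
So nenze → hanenze.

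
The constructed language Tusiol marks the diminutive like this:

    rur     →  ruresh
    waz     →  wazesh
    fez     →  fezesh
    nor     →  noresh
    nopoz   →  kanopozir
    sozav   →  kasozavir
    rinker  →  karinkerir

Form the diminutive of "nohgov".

"nohgov" has 2 vowels. The stems with 2 vowels (nopoz → kanopozir, sozav → kasozavir, rinker → karinkerir) add ka- … -ir around the stem.
The other pattern: stems with 1 vowel add -esh.
So nohgov → kanohgovir.

kanohgovir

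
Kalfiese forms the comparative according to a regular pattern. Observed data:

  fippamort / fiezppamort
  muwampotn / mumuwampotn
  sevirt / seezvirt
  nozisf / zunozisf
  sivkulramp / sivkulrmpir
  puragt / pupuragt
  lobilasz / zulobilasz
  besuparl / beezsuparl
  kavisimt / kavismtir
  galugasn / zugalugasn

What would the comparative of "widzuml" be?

kavisimt and sevirt both end in -t yet inflect differently (kavismtir, seezvirt), so the final letter is not what conditions the rule; the second-to-last letter is.
"widzuml" has second-to-last letter 'm'. The stems whose second-to-last letter is 'm' (sivkulramp → sivkulrmpir, kavisimt → kavismtir) delete the last vowel and add -ir.
The other patterns: stems whose second-to-last letter is 's' add the prefix zu-; stems whose second-to-last letter is 'r' insert -ez- after the first vowel; stems whose second-to-last letter is 'g' or 't' repeat the first consonant+vowel as a prefix.
So widzuml → widzmlir.

widzmlir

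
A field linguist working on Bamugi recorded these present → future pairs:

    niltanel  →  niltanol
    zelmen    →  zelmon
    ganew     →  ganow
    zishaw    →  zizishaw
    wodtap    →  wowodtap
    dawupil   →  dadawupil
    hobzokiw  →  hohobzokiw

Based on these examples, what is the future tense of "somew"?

"somew" has last vowel 'e'. The stems whose last vowel is 'e' (niltanel → niltanol, zelmen → zelmon, ganew → ganow) change the last vowel to 'o'.
The other pattern: stems whose last vowel is 'a' or 'i' repeat the first consonant+vowel as a prefix.
So somew → somow.

somow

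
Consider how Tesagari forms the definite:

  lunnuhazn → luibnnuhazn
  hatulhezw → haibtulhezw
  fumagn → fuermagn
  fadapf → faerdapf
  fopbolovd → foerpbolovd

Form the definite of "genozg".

lunnuhazn and fumagn both end in -n yet inflect differently (luibnnuhazn, fuermagn), so the final letter is not what conditions the rule; the second-to-last letter is.
"genozg" has second-to-last letter 'z'. The stems whose second-to-last letter is 'z' (lunnuhazn → luibnnuhazn, hatulhezw → haibtulhezw) insert -ib- after the first vowel.
So genozg → geibnozg.

geibnozg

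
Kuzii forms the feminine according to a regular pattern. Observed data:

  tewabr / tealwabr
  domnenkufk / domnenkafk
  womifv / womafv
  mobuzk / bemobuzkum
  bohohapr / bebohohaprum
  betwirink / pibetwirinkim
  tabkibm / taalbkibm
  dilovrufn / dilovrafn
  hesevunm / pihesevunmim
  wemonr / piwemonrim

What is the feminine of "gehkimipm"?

"gehkimipm" has second-to-last letter 'p'. The one such stem in the data (bohohapr → bebohohaprum) adds be- … -um around the stem, so the same rule applies.
So gehkimipm → begehkimipmum.

begehkimipmum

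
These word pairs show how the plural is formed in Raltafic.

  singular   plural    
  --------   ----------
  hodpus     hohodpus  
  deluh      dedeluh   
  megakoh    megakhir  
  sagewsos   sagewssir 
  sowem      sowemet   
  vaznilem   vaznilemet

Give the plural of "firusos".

firussir

deluh and megakoh both end in -h yet inflect differently (dedeluh, megakhir), so the final letter is not what conditions the rule; the last vowel is.
"firusos" has last vowel 'o'. The stems whose last vowel is 'o' (megakoh → megakhir, sagewsos → sagewssir) delete the last vowel and add -ir.
So firusos → firussir.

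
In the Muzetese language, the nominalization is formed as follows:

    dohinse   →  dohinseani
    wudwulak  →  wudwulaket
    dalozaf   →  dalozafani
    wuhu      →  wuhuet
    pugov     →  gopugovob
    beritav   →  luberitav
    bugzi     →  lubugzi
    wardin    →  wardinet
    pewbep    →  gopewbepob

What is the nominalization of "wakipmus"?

wakipmuset

pugov and beritav both end in -v yet inflect differently (gopugovob, luberitav), so the final letter is not what conditions the rule; the first letter is.
"wakipmus" begins with w-. The stems beginning with w- (wardin → wardinet, wuhu → wuhuet, wudwulak → wudwulaket) add -et.
The other patterns: stems beginning with p- add go- … -ob around the stem; stems beginning with b- add the prefix lu-; stems beginning with d- add -ani.
So wakipmus → wakipmuset.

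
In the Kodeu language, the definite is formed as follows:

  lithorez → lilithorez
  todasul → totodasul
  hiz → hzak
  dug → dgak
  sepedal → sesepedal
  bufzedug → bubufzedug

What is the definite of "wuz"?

wzak

hiz and lithorez both end in -z yet inflect differently (hzak, lilithorez), so the final letter is not what conditions the rule; the number of vowels is.
"wuz" has 1 vowel. The stems with 1 vowel (hiz → hzak, dug → dgak) delete the last vowel and add -ak.
The other pattern: stems with 3 vowels repeat the first consonant+vowel as a prefix.
So wuz → wzak.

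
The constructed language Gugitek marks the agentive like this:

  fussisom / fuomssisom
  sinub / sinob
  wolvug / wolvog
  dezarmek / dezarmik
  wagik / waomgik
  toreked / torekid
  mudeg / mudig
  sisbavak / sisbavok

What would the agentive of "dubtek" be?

dubtik

sisbavak and dezarmek both end in -k yet inflect differently (sisbavok, dezarmik), so the final letter is not what conditions the rule; the last vowel is.
"dubtek" has last vowel 'e'. The stems whose last vowel is 'e' (dezarmek → dezarmik, mudeg → mudig, toreked → torekid) change the last vowel to 'i'.
The other patterns: stems whose last vowel is 'a' or 'u' change the last vowel to 'o'; stems whose last vowel is 'i' or 'o' insert -om- after the first vowel.
So dubtek → dubtik.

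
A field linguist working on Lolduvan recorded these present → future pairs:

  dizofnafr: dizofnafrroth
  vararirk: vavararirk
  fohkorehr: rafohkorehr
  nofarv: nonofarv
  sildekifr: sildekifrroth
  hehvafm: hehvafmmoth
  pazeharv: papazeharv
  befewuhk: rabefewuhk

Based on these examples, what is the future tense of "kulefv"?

kulefvvoth

vararirk and befewuhk both end in -k yet inflect differently (vavararirk, rabefewuhk), so the final letter is not what conditions the rule; the second-to-last letter is.
"kulefv" has second-to-last letter 'f'. The stems whose second-to-last letter is 'f' (dizofnafr → dizofnafrroth, sildekifr → sildekifrroth, hehvafm → hehvafmmoth) double the final consonant and add -oth.
The other patterns: stems whose second-to-last letter is 'r' repeat the first consonant+vowel as a prefix; stems whose second-to-last letter is 'h' add the prefix ra-.
So kulefv → kulefvvoth.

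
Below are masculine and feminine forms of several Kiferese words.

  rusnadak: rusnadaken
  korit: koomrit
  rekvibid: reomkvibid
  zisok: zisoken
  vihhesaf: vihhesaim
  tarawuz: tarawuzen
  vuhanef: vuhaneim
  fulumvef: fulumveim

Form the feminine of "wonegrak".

wonegraken

vihhesaf and rusnadak both have last vowel 'a' yet inflect differently (vihhesaim, rusnadaken), so the last vowel is not what conditions the rule; the final letter is.
"wonegrak" ends in -k. The stems ending in -k (zisok → zisoken, rusnadak → rusnadaken) add -en.
The other patterns: stems ending in -f drop the final letter and add -im; stems ending in -d or -t insert -om- after the first vowel.
So wonegrak → wonegraken.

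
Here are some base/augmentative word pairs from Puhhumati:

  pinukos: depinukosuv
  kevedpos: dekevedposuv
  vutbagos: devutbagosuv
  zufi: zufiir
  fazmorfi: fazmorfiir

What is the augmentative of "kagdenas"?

"kagdenas" ends in -s. The stems ending in -s (pinukos → depinukosuv, kevedpos → dekevedposuv, vutbagos → devutbagosuv) add de- … -uv around the stem.
So kagdenas → dekagdenasuv.

dekagdenasuv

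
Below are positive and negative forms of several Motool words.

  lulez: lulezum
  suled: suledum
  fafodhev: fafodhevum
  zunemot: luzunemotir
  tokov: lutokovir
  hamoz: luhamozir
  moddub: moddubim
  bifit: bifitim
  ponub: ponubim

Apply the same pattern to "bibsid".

fafodhev and tokov both end in -v yet inflect differently (fafodhevum, lutokovir), so the final letter is not what conditions the rule; the last vowel is.
"bibsid" has last vowel 'i'. The one such stem in the data (bifit → bifitim) adds -im, so the same rule applies.
So bibsid → bibsidim.

bibsidim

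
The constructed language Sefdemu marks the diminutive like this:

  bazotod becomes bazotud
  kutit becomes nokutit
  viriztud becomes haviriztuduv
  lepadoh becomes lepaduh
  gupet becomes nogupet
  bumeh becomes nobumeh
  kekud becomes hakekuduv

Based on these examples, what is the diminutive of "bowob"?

bazotod and viriztud both end in -d yet inflect differently (bazotud, haviriztuduv), so the final letter is not what conditions the rule; the last vowel is.
"bowob" has last vowel 'o'. The stems whose last vowel is 'o' (bazotod → bazotud, lepadoh → lepaduh) change the last vowel to 'u'.
So bowob → bowub.

bowub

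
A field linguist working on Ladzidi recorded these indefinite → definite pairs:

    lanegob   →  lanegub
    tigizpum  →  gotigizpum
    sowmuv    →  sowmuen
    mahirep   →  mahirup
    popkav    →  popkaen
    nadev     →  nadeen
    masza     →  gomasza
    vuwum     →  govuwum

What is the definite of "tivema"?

gotivema

"tivema" ends in -a. The one such stem in the data (masza → gomasza) adds the prefix go-, so the same rule applies.
The other patterns: stems ending in -v drop the final letter and add -en; stems ending in -b or -p change the last vowel to 'u'.
So tivema → gotivema.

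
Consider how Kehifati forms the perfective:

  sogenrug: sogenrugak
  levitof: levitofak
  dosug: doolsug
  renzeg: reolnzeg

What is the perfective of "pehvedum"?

"pehvedum" has 3 vowels. The stems with 3 vowels (levitof → levitofak, sogenrug → sogenrugak) add -ak.
So pehvedum → pehvedumak.

pehvedumak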